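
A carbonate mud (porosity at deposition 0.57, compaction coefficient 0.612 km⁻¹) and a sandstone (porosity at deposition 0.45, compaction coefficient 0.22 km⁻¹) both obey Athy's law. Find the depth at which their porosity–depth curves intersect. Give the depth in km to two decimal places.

0.60 km

Set n₀ₐ e^(−cₐz) = n₀ᵦ e^(−cᵦz) ⇒ ln(n₀ₐ/n₀ᵦ) = (cₐ − cᵦ)·z
z = ln(0.57/0.45) / (0.612 − 0.22) = 0.2364 / 0.392 = 0.603 km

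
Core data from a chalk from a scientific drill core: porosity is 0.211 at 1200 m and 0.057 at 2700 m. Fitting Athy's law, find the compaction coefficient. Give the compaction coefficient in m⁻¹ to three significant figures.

Working in km (1 km = 1000 m; β in km⁻¹ = β in m⁻¹ × 1000):
Athy: n(Z) = n₀ e^(−βZ) ⇒ n₁/n₂ = e^{β(Z₂−Z₁)} ⇒ β = ln(n₁/n₂)/(Z₂−Z₁)
β = ln(0.211/0.057) / (2.7 − 1.2) = ln(3.702) / 1.5 = 1.3088 / 1.5 = 0.8725 km⁻¹

0.000873 m⁻¹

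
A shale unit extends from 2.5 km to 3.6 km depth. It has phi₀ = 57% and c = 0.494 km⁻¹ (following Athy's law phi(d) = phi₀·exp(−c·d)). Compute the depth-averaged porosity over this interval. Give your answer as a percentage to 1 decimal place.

⟨phi⟩ = (1/(d₂−d₁)) ∫ phi₀ e^(−cd) dd = phi₀·(e^(−c·d₁) − e^(−c·d₂)) / (c·(d₂−d₁))
e^(−0.494×2.5) = 0.2908; e^(−0.494×3.6) = 0.1689
⟨phi⟩ = 0.57 × (0.2908 − 0.1689) / (0.494 × 1.1) = 0.57 × 0.2244 = 0.1279

12.8%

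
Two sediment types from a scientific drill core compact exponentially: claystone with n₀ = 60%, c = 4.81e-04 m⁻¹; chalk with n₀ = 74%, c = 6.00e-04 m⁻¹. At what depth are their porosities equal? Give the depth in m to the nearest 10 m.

Working in km (1 km = 1000 m; c in km⁻¹ = c in m⁻¹ × 1000):
Set n₀ₐ e^(−cₐZ) = n₀ᵦ e^(−cᵦZ) ⇒ ln(n₀ₐ/n₀ᵦ) = (cₐ − cᵦ)·Z
Z = ln(0.6/0.74) / (0.481 − 0.6) = -0.2097 / -0.119 = 1.762 km

1760 m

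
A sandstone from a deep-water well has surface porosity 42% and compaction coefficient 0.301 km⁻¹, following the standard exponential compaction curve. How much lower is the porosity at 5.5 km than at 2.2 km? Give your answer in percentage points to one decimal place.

13.6 percentage points

n(2.2) = 0.42·e^(−0.301×2.2) = 0.2166
n(5.5) = 0.42·e^(−0.301×5.5) = 0.0802
Δn = 0.2166 − 0.0802 = 0.1364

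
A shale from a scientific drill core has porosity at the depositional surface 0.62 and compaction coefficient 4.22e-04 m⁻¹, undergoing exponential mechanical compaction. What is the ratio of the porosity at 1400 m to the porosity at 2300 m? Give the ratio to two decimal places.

1.46

Working in km (1 km = 1000 m; β in km⁻¹ = β in m⁻¹ × 1000):
n(d₁)/n(d₂) = e^(−β·d₁)/e^(−β·d₂) = e^{β(d₂−d₁)}
= exp(0.422 × 0.9) = exp(0.3798) = 1.4620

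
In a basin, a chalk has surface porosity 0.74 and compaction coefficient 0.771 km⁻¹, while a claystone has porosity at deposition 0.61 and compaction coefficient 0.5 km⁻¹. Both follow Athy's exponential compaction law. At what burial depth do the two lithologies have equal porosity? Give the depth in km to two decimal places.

0.71 km

Set phi₀ₐ e^(−kₐz) = phi₀ᵦ e^(−kᵦz) ⇒ ln(phi₀ₐ/phi₀ᵦ) = (kₐ − kᵦ)·z
z = ln(0.74/0.61) / (0.771 − 0.5) = 0.1932 / 0.271 = 0.713 km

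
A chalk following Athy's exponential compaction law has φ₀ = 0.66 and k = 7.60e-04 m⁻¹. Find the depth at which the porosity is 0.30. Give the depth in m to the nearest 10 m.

1040 m

Working in km (1 km = 1000 m; k in km⁻¹ = k in m⁻¹ × 1000):
Invert Athy's law: Z = ln(φ₀/φ) / k
Z = ln(0.66/0.3) / 0.76 = ln(2.2) / 0.76 = 0.7885 / 0.76 = 1.037 km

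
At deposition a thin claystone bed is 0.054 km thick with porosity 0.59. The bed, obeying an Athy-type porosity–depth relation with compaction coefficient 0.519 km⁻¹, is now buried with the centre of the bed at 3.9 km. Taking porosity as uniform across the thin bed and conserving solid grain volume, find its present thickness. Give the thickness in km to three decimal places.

0.024 km

Porosity at 3.9 km: n = 0.59·exp(−0.519×3.9) = 0.0779
Solid-volume conservation: h(1−n) = h₀(1−n₀) ⇒ h = h₀·(1−n₀)/(1−n)
h = 0.054 × (1 − 0.59)/(1 − 0.0779) = 0.054 × 0.4447 = 0.0240 km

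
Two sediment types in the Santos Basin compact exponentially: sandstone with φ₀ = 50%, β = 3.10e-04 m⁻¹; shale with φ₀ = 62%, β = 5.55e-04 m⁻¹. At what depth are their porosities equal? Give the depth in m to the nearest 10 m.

880 m

Working in km (1 km = 1000 m; β in km⁻¹ = β in m⁻¹ × 1000):
Set φ₀ₐ e^(−βₐd) = φ₀ᵦ e^(−βᵦd) ⇒ ln(φ₀ₐ/φ₀ᵦ) = (βₐ − βᵦ)·d
d = ln(0.5/0.62) / (0.31 − 0.555) = -0.2151 / -0.245 = 0.878 km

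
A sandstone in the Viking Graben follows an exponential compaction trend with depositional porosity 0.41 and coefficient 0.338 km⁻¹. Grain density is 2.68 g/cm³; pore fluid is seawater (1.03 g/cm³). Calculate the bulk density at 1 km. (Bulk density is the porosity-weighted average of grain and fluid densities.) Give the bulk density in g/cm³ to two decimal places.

Porosity at depth: n = 0.41·exp(−0.338×1) = 0.41×0.7132 = 0.2924
Bulk density: ρ_b = (1−n)ρ_g + n·ρ_f = 0.7076×2.68 + 0.2924×1.03
       = 1.896 + 0.301 = 2.198 g/cm³

2.20 g/cm³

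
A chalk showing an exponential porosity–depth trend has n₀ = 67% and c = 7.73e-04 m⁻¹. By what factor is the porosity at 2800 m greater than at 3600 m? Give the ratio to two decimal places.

1.86

Working in km (1 km = 1000 m; c in km⁻¹ = c in m⁻¹ × 1000):
n(Z₁)/n(Z₂) = e^(−c·Z₁)/e^(−c·Z₂) = e^{c(Z₂−Z₁)}
= exp(0.773 × 0.8) = exp(0.6184) = 1.8560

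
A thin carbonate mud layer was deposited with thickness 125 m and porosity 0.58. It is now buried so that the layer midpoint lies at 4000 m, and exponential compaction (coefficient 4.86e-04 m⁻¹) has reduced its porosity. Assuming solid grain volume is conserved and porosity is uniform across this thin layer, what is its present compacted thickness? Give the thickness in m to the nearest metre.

Working in km (1 km = 1000 m; k in km⁻¹ = k in m⁻¹ × 1000):
Porosity at 4 km: φ = 0.58·exp(−0.486×4) = 0.0830
Solid-volume conservation: h(1−φ) = h₀(1−φ₀) ⇒ h = h₀·(1−φ₀)/(1−φ)
h = 0.125 × (1 − 0.58)/(1 − 0.0830) = 0.125 × 0.4580 = 0.0573 km

57 m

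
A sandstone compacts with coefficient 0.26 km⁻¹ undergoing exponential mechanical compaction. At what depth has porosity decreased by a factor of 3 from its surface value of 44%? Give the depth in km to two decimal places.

n/n₀ = 1/3 ⇒ exp(−k·Z) = 1/3 ⇒ Z = ln(3) / k
Z = 1.0986 / 0.26 = 4.225 km

4.23 km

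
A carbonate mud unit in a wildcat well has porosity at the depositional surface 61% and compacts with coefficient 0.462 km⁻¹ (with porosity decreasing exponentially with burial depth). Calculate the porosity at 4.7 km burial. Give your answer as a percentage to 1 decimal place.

n = n₀·exp(−k·d) = 0.61 × exp(−0.462 × 4.7) = 0.61 × exp(−2.171)
  = 0.61 × 0.1140 = 0.0696

7.0%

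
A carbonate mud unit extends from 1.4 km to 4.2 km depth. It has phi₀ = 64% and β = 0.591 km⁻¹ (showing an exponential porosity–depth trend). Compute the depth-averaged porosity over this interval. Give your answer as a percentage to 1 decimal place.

⟨phi⟩ = (1/(z₂−z₁)) ∫ phi₀ e^(−βz) dz = phi₀·(e^(−β·z₁) − e^(−β·z₂)) / (β·(z₂−z₁))
e^(−0.591×1.4) = 0.4372; e^(−0.591×4.2) = 0.0836
⟨phi⟩ = 0.64 × (0.4372 − 0.0836) / (0.591 × 2.8) = 0.64 × 0.2137 = 0.1368

13.7%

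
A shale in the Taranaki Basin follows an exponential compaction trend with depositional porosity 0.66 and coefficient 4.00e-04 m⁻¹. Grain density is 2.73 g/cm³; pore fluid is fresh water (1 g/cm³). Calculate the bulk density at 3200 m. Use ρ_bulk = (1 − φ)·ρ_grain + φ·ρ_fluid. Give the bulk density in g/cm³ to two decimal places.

Working in km (1 km = 1000 m; β in km⁻¹ = β in m⁻¹ × 1000):
Porosity at depth: n = 0.66·exp(−0.4×3.2) = 0.66×0.2780 = 0.1835
Bulk density: ρ_b = (1−n)ρ_g + n·ρ_f = 0.8165×2.73 + 0.1835×1
       = 2.229 + 0.184 = 2.413 g/cm³

2.41 g/cm³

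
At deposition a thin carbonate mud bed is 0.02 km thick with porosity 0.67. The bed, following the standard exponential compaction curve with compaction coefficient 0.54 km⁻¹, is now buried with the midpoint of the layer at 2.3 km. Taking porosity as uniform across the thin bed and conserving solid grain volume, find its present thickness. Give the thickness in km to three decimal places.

0.008 km

Porosity at 2.3 km: phi = 0.67·exp(−0.54×2.3) = 0.1935
Solid-volume conservation: h(1−phi) = h₀(1−phi₀) ⇒ h = h₀·(1−phi₀)/(1−phi)
h = 0.02 × (1 − 0.67)/(1 − 0.1935) = 0.02 × 0.4092 = 0.0082 km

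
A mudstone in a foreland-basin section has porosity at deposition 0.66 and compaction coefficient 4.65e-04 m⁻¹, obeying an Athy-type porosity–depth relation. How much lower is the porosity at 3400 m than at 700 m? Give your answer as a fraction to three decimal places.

0.341

Working in km (1 km = 1000 m; k in km⁻¹ = k in m⁻¹ × 1000):
phi(0.7) = 0.66·e^(−0.465×0.7) = 0.4766
phi(3.4) = 0.66·e^(−0.465×3.4) = 0.1358
Δphi = 0.4766 − 0.1358 = 0.3408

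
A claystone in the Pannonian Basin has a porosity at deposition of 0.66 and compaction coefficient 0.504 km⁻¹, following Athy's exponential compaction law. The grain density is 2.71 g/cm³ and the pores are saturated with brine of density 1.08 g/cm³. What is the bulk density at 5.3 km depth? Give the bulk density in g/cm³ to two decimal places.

Porosity at depth: φ = 0.66·exp(−0.504×5.3) = 0.66×0.0692 = 0.0457
Bulk density: ρ_b = (1−φ)ρ_g + φ·ρ_f = 0.9543×2.71 + 0.0457×1.08
       = 2.586 + 0.049 = 2.636 g/cm³

2.64 g/cm³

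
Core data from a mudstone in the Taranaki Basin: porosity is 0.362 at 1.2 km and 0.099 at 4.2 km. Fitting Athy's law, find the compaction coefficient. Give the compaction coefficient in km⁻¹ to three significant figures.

Athy: φ(z) = φ₀ e^(−cz) ⇒ φ₁/φ₂ = e^{c(z₂−z₁)} ⇒ c = ln(φ₁/φ₂)/(z₂−z₁)
c = ln(0.362/0.099) / (4.2 − 1.2) = ln(3.657) / 3 = 1.2965 / 3 = 0.4322 km⁻¹

0.432 km⁻¹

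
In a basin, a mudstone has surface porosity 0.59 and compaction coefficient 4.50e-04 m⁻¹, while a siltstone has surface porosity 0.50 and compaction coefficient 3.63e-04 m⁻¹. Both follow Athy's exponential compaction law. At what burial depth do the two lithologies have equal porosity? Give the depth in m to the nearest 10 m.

1900 m

Working in km (1 km = 1000 m; β in km⁻¹ = β in m⁻¹ × 1000):
Set n₀ₐ e^(−βₐZ) = n₀ᵦ e^(−βᵦZ) ⇒ ln(n₀ₐ/n₀ᵦ) = (βₐ − βᵦ)·Z
Z = ln(0.59/0.5) / (0.45 − 0.363) = 0.1655 / 0.087 = 1.902 km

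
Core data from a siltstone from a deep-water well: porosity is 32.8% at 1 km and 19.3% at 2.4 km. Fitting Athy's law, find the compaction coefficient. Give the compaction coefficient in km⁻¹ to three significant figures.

Athy: phi(Z) = phi₀ e^(−kZ) ⇒ phi₁/phi₂ = e^{k(Z₂−Z₁)} ⇒ k = ln(phi₁/phi₂)/(Z₂−Z₁)
k = ln(0.328/0.193) / (2.4 − 1) = ln(1.699) / 1.4 = 0.5303 / 1.4 = 0.3788 km⁻¹

0.379 km⁻¹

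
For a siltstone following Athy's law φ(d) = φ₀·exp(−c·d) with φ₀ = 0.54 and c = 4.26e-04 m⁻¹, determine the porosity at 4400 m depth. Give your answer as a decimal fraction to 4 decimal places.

Working in km (1 km = 1000 m; c in km⁻¹ = c in m⁻¹ × 1000):
φ = φ₀·exp(−c·d) = 0.54 × exp(−0.426 × 4.4) = 0.54 × exp(−1.874)
  = 0.54 × 0.1534 = 0.0829

0.0829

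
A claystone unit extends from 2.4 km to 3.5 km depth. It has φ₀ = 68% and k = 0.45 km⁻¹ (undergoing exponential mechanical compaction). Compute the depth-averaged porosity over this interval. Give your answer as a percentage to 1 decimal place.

18.2%

⟨φ⟩ = (1/(z₂−z₁)) ∫ φ₀ e^(−kz) dz = φ₀·(e^(−k·z₁) − e^(−k·z₂)) / (k·(z₂−z₁))
e^(−0.45×2.4) = 0.3396; e^(−0.45×3.5) = 0.2070
⟨φ⟩ = 0.68 × (0.3396 − 0.2070) / (0.45 × 1.1) = 0.68 × 0.2679 = 0.1821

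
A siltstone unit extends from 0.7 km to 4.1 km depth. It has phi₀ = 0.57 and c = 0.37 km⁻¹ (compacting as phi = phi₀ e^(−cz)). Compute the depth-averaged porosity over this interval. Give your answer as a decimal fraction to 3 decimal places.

⟨phi⟩ = (1/(z₂−z₁)) ∫ phi₀ e^(−cz) dz = phi₀·(e^(−c·z₁) − e^(−c·z₂)) / (c·(z₂−z₁))
e^(−0.37×0.7) = 0.7718; e^(−0.37×4.1) = 0.2194
⟨phi⟩ = 0.57 × (0.7718 − 0.2194) / (0.37 × 3.4) = 0.57 × 0.4392 = 0.2503

0.250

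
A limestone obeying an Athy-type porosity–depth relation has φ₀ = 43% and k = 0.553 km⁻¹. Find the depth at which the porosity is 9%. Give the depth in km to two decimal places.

Invert Athy's law: d = ln(φ₀/φ) / k
d = ln(0.43/0.09) / 0.553 = ln(4.778) / 0.553 = 1.5640 / 0.553 = 2.828 km

2.83 km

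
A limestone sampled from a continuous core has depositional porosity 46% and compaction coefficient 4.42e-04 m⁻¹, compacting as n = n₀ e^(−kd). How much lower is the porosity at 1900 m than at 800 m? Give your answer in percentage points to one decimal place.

12.4 percentage points

Working in km (1 km = 1000 m; k in km⁻¹ = k in m⁻¹ × 1000):
n(0.8) = 0.46·e^(−0.442×0.8) = 0.3230
n(1.9) = 0.46·e^(−0.442×1.9) = 0.1986
Δn = 0.3230 − 0.1986 = 0.1244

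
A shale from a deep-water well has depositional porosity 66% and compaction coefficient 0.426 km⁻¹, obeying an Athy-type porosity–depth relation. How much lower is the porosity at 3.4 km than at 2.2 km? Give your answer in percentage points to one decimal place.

φ(2.2) = 0.66·e^(−0.426×2.2) = 0.2585
φ(3.4) = 0.66·e^(−0.426×3.4) = 0.1551
Δφ = 0.2585 − 0.1551 = 0.1035

10.3 percentage points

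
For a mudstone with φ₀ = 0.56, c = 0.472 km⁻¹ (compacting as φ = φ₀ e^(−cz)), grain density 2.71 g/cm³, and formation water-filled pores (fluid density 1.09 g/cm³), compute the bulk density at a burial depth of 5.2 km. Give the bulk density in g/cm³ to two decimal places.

Porosity at depth: φ = 0.56·exp(−0.472×5.2) = 0.56×0.0859 = 0.0481
Bulk density: ρ_b = (1−φ)ρ_g + φ·ρ_f = 0.9519×2.71 + 0.0481×1.09
       = 2.580 + 0.052 = 2.632 g/cm³

2.63 g/cm³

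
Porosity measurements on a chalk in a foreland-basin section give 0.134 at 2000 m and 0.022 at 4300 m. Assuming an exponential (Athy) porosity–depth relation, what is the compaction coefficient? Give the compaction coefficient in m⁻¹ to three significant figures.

Working in km (1 km = 1000 m; k in km⁻¹ = k in m⁻¹ × 1000):
Athy: phi(Z) = phi₀ e^(−kZ) ⇒ phi₁/phi₂ = e^{k(Z₂−Z₁)} ⇒ k = ln(phi₁/phi₂)/(Z₂−Z₁)
k = ln(0.134/0.022) / (4.3 − 2) = ln(6.091) / 2.3 = 1.8068 / 2.3 = 0.7856 km⁻¹

0.000786 m⁻¹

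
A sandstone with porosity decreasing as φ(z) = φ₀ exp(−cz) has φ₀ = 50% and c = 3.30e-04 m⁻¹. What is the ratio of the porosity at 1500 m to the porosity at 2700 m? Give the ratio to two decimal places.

Working in km (1 km = 1000 m; c in km⁻¹ = c in m⁻¹ × 1000):
φ(z₁)/φ(z₂) = e^(−c·z₁)/e^(−c·z₂) = e^{c(z₂−z₁)}
= exp(0.33 × 1.2) = exp(0.396) = 1.4859

1.49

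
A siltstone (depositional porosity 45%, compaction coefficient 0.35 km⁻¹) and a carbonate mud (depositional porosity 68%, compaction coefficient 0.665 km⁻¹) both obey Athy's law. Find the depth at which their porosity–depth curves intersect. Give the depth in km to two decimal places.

1.31 km

Set φ₀ₐ e^(−cₐZ) = φ₀ᵦ e^(−cᵦZ) ⇒ ln(φ₀ₐ/φ₀ᵦ) = (cₐ − cᵦ)·Z
Z = ln(0.45/0.68) / (0.35 − 0.665) = -0.4128 / -0.315 = 1.311 km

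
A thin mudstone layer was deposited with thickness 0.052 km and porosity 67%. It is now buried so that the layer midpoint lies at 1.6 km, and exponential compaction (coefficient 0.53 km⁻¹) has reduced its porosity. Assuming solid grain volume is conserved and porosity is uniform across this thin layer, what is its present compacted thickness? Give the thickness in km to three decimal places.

Porosity at 1.6 km: φ = 0.67·exp(−0.53×1.6) = 0.2869
Solid-volume conservation: h(1−φ) = h₀(1−φ₀) ⇒ h = h₀·(1−φ₀)/(1−φ)
h = 0.052 × (1 − 0.67)/(1 − 0.2869) = 0.052 × 0.4628 = 0.0241 km

0.024 km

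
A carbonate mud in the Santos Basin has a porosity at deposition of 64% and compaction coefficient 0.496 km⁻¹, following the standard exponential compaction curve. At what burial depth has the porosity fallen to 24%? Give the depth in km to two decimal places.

1.98 km

Invert Athy's law: d = ln(phi₀/phi) / c
d = ln(0.64/0.24) / 0.496 = ln(2.667) / 0.496 = 0.9808 / 0.496 = 1.977 km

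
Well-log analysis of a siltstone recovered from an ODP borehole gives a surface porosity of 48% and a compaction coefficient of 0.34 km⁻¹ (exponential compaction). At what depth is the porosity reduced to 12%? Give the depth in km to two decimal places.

4.08 km

Invert Athy's law: d = ln(phi₀/phi) / c
d = ln(0.48/0.12) / 0.34 = ln(4) / 0.34 = 1.3863 / 0.34 = 4.077 km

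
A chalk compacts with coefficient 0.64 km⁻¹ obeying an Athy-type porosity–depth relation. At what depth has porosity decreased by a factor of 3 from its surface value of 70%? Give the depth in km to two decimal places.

1.72 km

φ/φ₀ = 1/3 ⇒ exp(−β·Z) = 1/3 ⇒ Z = ln(3) / β
Z = 1.0986 / 0.64 = 1.717 km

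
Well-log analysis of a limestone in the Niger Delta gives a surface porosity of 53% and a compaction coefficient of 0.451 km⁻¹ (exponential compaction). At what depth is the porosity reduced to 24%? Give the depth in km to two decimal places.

1.76 km

Invert Athy's law: d = ln(phi₀/phi) / c
d = ln(0.53/0.24) / 0.451 = ln(2.208) / 0.451 = 0.7922 / 0.451 = 1.757 km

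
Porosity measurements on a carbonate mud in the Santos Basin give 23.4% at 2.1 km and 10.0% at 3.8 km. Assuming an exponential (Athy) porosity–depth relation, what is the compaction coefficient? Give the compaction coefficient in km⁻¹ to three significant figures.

0.500 km⁻¹

Athy: φ(z) = φ₀ e^(−cz) ⇒ φ₁/φ₂ = e^{c(z₂−z₁)} ⇒ c = ln(φ₁/φ₂)/(z₂−z₁)
c = ln(0.234/0.1) / (3.8 − 2.1) = ln(2.34) / 1.7 = 0.8502 / 1.7 = 0.5001 km⁻¹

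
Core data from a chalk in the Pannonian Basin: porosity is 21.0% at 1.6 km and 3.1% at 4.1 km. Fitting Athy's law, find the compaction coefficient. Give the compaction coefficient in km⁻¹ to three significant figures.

0.765 km⁻¹

Athy: phi(Z) = phi₀ e^(−kZ) ⇒ phi₁/phi₂ = e^{k(Z₂−Z₁)} ⇒ k = ln(phi₁/phi₂)/(Z₂−Z₁)
k = ln(0.21/0.031) / (4.1 − 1.6) = ln(6.774) / 2.5 = 1.9131 / 2.5 = 0.7652 km⁻¹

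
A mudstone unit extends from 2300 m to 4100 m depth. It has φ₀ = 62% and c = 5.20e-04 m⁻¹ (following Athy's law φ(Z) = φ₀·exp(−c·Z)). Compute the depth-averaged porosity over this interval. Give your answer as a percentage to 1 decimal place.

12.2%

Working in km (1 km = 1000 m; c in km⁻¹ = c in m⁻¹ × 1000):
⟨φ⟩ = (1/(Z₂−Z₁)) ∫ φ₀ e^(−cZ) dZ = φ₀·(e^(−c·Z₁) − e^(−c·Z₂)) / (c·(Z₂−Z₁))
e^(−0.52×2.3) = 0.3024; e^(−0.52×4.1) = 0.1186
⟨φ⟩ = 0.62 × (0.3024 − 0.1186) / (0.52 × 1.8) = 0.62 × 0.1964 = 0.1217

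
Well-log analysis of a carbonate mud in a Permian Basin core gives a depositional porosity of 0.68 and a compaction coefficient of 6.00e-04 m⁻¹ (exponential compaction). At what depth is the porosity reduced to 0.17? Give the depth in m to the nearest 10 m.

2310 m

Working in km (1 km = 1000 m; β in km⁻¹ = β in m⁻¹ × 1000):
Invert Athy's law: Z = ln(φ₀/φ) / β
Z = ln(0.68/0.17) / 0.6 = ln(4) / 0.6 = 1.3863 / 0.6 = 2.310 km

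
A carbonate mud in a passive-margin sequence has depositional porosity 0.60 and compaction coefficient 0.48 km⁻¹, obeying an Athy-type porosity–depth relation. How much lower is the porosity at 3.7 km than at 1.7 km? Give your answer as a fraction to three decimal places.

phi(1.7) = 0.6·e^(−0.48×1.7) = 0.2653
phi(3.7) = 0.6·e^(−0.48×3.7) = 0.1016
Δphi = 0.2653 − 0.1016 = 0.1637

0.164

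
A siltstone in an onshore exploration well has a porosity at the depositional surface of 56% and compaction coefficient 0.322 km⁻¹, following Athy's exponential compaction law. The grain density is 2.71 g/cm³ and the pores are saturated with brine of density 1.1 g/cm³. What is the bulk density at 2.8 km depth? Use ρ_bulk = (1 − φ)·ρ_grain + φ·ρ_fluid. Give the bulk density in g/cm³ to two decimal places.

2.34 g/cm³

Porosity at depth: φ = 0.56·exp(−0.322×2.8) = 0.56×0.4059 = 0.2273
Bulk density: ρ_b = (1−φ)ρ_g + φ·ρ_f = 0.7727×2.71 + 0.2273×1.1
       = 2.094 + 0.250 = 2.344 g/cm³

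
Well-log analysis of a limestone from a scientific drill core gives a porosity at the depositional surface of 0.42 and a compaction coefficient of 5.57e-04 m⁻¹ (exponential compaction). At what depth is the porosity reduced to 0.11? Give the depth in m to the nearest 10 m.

2410 m

Working in km (1 km = 1000 m; c in km⁻¹ = c in m⁻¹ × 1000):
Invert Athy's law: z = ln(n₀/n) / c
z = ln(0.42/0.11) / 0.557 = ln(3.818) / 0.557 = 1.3398 / 0.557 = 2.405 km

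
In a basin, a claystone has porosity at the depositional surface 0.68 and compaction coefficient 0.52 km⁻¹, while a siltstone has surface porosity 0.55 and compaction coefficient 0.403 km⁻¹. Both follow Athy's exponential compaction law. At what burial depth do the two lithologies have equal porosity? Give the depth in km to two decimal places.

Set phi₀ₐ e^(−kₐz) = phi₀ᵦ e^(−kᵦz) ⇒ ln(phi₀ₐ/phi₀ᵦ) = (kₐ − kᵦ)·z
z = ln(0.68/0.55) / (0.52 − 0.403) = 0.2122 / 0.117 = 1.813 km

1.81 km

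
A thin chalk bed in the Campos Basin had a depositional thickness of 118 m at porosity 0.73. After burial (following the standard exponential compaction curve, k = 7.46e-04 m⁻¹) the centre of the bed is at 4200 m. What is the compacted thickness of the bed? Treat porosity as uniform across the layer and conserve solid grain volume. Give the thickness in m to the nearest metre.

33 m

Working in km (1 km = 1000 m; k in km⁻¹ = k in m⁻¹ × 1000):
Porosity at 4.2 km: phi = 0.73·exp(−0.746×4.2) = 0.0318
Solid-volume conservation: h(1−phi) = h₀(1−phi₀) ⇒ h = h₀·(1−phi₀)/(1−phi)
h = 0.118 × (1 − 0.73)/(1 − 0.0318) = 0.118 × 0.2789 = 0.0329 km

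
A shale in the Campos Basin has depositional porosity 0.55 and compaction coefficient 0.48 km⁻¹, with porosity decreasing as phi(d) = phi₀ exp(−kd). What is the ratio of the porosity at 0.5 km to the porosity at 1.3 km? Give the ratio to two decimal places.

1.47

phi(d₁)/phi(d₂) = e^(−k·d₁)/e^(−k·d₂) = e^{k(d₂−d₁)}
= exp(0.48 × 0.8) = exp(0.384) = 1.4681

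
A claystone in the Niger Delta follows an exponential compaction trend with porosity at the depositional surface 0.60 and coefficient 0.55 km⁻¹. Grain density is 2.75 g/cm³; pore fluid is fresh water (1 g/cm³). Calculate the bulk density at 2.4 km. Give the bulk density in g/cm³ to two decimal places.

2.47 g/cm³

Porosity at depth: n = 0.6·exp(−0.55×2.4) = 0.6×0.2671 = 0.1603
Bulk density: ρ_b = (1−n)ρ_g + n·ρ_f = 0.8397×2.75 + 0.1603×1
       = 2.309 + 0.160 = 2.470 g/cm³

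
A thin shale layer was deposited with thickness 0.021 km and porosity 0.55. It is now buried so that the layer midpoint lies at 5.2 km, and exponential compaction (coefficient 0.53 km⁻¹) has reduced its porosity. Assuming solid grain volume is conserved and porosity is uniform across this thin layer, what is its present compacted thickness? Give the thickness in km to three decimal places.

Porosity at 5.2 km: n = 0.55·exp(−0.53×5.2) = 0.0349
Solid-volume conservation: h(1−n) = h₀(1−n₀) ⇒ h = h₀·(1−n₀)/(1−n)
h = 0.021 × (1 − 0.55)/(1 − 0.0349) = 0.021 × 0.4663 = 0.0098 km

0.010 km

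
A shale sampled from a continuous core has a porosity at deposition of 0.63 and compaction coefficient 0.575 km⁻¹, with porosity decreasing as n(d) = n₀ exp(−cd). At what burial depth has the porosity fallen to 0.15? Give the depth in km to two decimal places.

Invert Athy's law: d = ln(n₀/n) / c
d = ln(0.63/0.15) / 0.575 = ln(4.2) / 0.575 = 1.4351 / 0.575 = 2.496 km

2.50 km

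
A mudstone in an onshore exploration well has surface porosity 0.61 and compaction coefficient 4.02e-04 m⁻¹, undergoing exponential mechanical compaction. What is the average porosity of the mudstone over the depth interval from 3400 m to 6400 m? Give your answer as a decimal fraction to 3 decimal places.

Working in km (1 km = 1000 m; k in km⁻¹ = k in m⁻¹ × 1000):
⟨n⟩ = (1/(z₂−z₁)) ∫ n₀ e^(−kz) dz = n₀·(e^(−k·z₁) − e^(−k·z₂)) / (k·(z₂−z₁))
e^(−0.402×3.4) = 0.2549; e^(−0.402×6.4) = 0.0763
⟨n⟩ = 0.61 × (0.2549 − 0.0763) / (0.402 × 3) = 0.61 × 0.1481 = 0.0903

0.090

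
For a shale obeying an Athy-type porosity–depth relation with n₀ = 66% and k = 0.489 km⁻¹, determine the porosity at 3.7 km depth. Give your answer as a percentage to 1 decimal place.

10.8%

n = n₀·exp(−k·d) = 0.66 × exp(−0.489 × 3.7) = 0.66 × exp(−1.809)
  = 0.66 × 0.1638 = 0.1081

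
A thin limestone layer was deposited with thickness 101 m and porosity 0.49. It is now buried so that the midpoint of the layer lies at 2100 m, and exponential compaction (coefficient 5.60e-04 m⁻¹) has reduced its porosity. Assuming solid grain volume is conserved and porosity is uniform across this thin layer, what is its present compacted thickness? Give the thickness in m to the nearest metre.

61 m

Working in km (1 km = 1000 m; c in km⁻¹ = c in m⁻¹ × 1000):
Porosity at 2.1 km: φ = 0.49·exp(−0.56×2.1) = 0.1512
Solid-volume conservation: h(1−φ) = h₀(1−φ₀) ⇒ h = h₀·(1−φ₀)/(1−φ)
h = 0.101 × (1 − 0.49)/(1 − 0.1512) = 0.101 × 0.6008 = 0.0607 km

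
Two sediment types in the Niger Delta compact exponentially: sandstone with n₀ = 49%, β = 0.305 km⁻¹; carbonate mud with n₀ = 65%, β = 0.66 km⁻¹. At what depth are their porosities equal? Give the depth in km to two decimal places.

0.80 km

Set n₀ₐ e^(−βₐz) = n₀ᵦ e^(−βᵦz) ⇒ ln(n₀ₐ/n₀ᵦ) = (βₐ − βᵦ)·z
z = ln(0.49/0.65) / (0.305 − 0.66) = -0.2826 / -0.355 = 0.796 km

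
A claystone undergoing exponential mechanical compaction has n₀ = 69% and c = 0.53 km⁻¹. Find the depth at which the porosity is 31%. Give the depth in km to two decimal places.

Invert Athy's law: Z = ln(n₀/n) / c
Z = ln(0.69/0.31) / 0.53 = ln(2.226) / 0.53 = 0.8001 / 0.53 = 1.510 km

1.51 km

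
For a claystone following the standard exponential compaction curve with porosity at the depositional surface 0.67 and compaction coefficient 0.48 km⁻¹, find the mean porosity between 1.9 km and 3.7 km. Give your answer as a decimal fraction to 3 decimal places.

⟨φ⟩ = (1/(Z₂−Z₁)) ∫ φ₀ e^(−kZ) dZ = φ₀·(e^(−k·Z₁) − e^(−k·Z₂)) / (k·(Z₂−Z₁))
e^(−0.48×1.9) = 0.4017; e^(−0.48×3.7) = 0.1693
⟨φ⟩ = 0.67 × (0.4017 − 0.1693) / (0.48 × 1.8) = 0.67 × 0.2690 = 0.1802

0.180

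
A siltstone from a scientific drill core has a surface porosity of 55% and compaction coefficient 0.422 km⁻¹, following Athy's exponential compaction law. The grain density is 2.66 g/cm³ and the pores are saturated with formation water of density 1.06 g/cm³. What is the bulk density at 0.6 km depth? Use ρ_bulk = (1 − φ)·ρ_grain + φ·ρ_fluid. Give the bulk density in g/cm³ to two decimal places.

Porosity at depth: phi = 0.55·exp(−0.422×0.6) = 0.55×0.7763 = 0.4270
Bulk density: ρ_b = (1−phi)ρ_g + phi·ρ_f = 0.5730×2.66 + 0.4270×1.06
       = 1.524 + 0.453 = 1.977 g/cm³

1.98 g/cm³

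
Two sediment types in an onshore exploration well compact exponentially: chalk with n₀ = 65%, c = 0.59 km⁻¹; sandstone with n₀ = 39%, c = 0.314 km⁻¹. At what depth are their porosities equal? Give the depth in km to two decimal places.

1.85 km

Set n₀ₐ e^(−cₐd) = n₀ᵦ e^(−cᵦd) ⇒ ln(n₀ₐ/n₀ᵦ) = (cₐ − cᵦ)·d
d = ln(0.65/0.39) / (0.59 − 0.314) = 0.5108 / 0.276 = 1.851 km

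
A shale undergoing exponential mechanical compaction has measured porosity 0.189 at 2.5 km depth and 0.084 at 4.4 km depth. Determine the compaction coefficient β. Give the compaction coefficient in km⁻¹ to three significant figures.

0.427 km⁻¹

Athy: φ(z) = φ₀ e^(−βz) ⇒ φ₁/φ₂ = e^{β(z₂−z₁)} ⇒ β = ln(φ₁/φ₂)/(z₂−z₁)
β = ln(0.189/0.084) / (4.4 − 2.5) = ln(2.25) / 1.9 = 0.8109 / 1.9 = 0.4268 km⁻¹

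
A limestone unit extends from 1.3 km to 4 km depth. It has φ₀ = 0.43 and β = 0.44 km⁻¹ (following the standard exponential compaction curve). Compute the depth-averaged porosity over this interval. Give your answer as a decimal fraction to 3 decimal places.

0.142

⟨φ⟩ = (1/(Z₂−Z₁)) ∫ φ₀ e^(−βZ) dZ = φ₀·(e^(−β·Z₁) − e^(−β·Z₂)) / (β·(Z₂−Z₁))
e^(−0.44×1.3) = 0.5644; e^(−0.44×4) = 0.1720
⟨φ⟩ = 0.43 × (0.5644 − 0.1720) / (0.44 × 2.7) = 0.43 × 0.3303 = 0.1420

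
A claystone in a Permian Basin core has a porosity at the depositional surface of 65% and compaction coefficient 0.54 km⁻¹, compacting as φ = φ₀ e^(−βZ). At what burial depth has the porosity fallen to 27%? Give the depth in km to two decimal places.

1.63 km

Invert Athy's law: Z = ln(φ₀/φ) / β
Z = ln(0.65/0.27) / 0.54 = ln(2.407) / 0.54 = 0.8786 / 0.54 = 1.627 km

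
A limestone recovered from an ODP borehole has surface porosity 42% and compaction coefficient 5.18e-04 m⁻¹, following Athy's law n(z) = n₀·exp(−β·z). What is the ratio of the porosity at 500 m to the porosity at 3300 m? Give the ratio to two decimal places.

Working in km (1 km = 1000 m; β in km⁻¹ = β in m⁻¹ × 1000):
n(z₁)/n(z₂) = e^(−β·z₁)/e^(−β·z₂) = e^{β(z₂−z₁)}
= exp(0.518 × 2.8) = exp(1.45) = 4.2648

4.26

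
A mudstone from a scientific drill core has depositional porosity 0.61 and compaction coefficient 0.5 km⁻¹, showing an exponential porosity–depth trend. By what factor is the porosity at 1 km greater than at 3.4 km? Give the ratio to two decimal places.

φ(Z₁)/φ(Z₂) = e^(−c·Z₁)/e^(−c·Z₂) = e^{c(Z₂−Z₁)}
= exp(0.5 × 2.4) = exp(1.2) = 3.3201

3.32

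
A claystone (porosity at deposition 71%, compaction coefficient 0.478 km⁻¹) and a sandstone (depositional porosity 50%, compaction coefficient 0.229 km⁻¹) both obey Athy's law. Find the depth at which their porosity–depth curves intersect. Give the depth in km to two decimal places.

Set φ₀ₐ e^(−cₐz) = φ₀ᵦ e^(−cᵦz) ⇒ ln(φ₀ₐ/φ₀ᵦ) = (cₐ − cᵦ)·z
z = ln(0.71/0.5) / (0.478 − 0.229) = 0.3507 / 0.249 = 1.408 km

1.41 km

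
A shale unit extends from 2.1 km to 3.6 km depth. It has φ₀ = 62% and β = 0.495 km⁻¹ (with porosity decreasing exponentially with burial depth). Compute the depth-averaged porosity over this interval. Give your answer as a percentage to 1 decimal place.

15.5%

⟨φ⟩ = (1/(d₂−d₁)) ∫ φ₀ e^(−βd) dd = φ₀·(e^(−β·d₁) − e^(−β·d₂)) / (β·(d₂−d₁))
e^(−0.495×2.1) = 0.3536; e^(−0.495×3.6) = 0.1683
⟨φ⟩ = 0.62 × (0.3536 − 0.1683) / (0.495 × 1.5) = 0.62 × 0.2496 = 0.1548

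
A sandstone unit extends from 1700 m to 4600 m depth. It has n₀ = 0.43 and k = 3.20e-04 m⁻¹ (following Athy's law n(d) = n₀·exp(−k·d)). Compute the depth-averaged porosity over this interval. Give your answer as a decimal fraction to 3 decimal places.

Working in km (1 km = 1000 m; k in km⁻¹ = k in m⁻¹ × 1000):
⟨n⟩ = (1/(d₂−d₁)) ∫ n₀ e^(−kd) dd = n₀·(e^(−k·d₁) − e^(−k·d₂)) / (k·(d₂−d₁))
e^(−0.32×1.7) = 0.5804; e^(−0.32×4.6) = 0.2295
⟨n⟩ = 0.43 × (0.5804 − 0.2295) / (0.32 × 2.9) = 0.43 × 0.3782 = 0.1626

0.163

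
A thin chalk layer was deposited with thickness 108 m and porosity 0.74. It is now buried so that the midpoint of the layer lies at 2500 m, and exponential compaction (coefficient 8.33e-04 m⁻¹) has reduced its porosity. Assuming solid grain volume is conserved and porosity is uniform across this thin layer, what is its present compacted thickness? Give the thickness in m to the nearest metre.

31 m

Working in km (1 km = 1000 m; c in km⁻¹ = c in m⁻¹ × 1000):
Porosity at 2.5 km: φ = 0.74·exp(−0.833×2.5) = 0.0922
Solid-volume conservation: h(1−φ) = h₀(1−φ₀) ⇒ h = h₀·(1−φ₀)/(1−φ)
h = 0.108 × (1 − 0.74)/(1 − 0.0922) = 0.108 × 0.2864 = 0.0309 km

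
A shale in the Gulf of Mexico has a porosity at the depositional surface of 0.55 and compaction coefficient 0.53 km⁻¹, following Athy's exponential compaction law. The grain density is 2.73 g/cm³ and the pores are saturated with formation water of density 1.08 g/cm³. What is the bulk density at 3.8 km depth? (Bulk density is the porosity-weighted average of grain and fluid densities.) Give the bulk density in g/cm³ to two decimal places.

2.61 g/cm³

Porosity at depth: φ = 0.55·exp(−0.53×3.8) = 0.55×0.1335 = 0.0734
Bulk density: ρ_b = (1−φ)ρ_g + φ·ρ_f = 0.9266×2.73 + 0.0734×1.08
       = 2.530 + 0.079 = 2.609 g/cm³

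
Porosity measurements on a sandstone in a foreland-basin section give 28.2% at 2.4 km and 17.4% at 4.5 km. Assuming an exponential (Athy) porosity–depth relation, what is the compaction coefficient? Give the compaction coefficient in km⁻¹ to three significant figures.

Athy: φ(z) = φ₀ e^(−cz) ⇒ φ₁/φ₂ = e^{c(z₂−z₁)} ⇒ c = ln(φ₁/φ₂)/(z₂−z₁)
c = ln(0.282/0.174) / (4.5 − 2.4) = ln(1.621) / 2.1 = 0.4829 / 2.1 = 0.2299 km⁻¹

0.230 km⁻¹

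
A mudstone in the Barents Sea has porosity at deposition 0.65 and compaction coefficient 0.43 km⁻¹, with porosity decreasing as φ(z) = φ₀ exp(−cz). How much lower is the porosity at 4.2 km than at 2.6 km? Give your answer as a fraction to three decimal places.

φ(2.6) = 0.65·e^(−0.43×2.6) = 0.2125
φ(4.2) = 0.65·e^(−0.43×4.2) = 0.1068
Δφ = 0.2125 − 0.1068 = 0.1057

0.106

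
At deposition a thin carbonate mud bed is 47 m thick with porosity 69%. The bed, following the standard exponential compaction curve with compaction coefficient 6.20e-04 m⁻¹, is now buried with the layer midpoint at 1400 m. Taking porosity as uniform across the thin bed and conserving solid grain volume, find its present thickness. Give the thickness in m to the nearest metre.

Working in km (1 km = 1000 m; c in km⁻¹ = c in m⁻¹ × 1000):
Porosity at 1.4 km: φ = 0.69·exp(−0.62×1.4) = 0.2897
Solid-volume conservation: h(1−φ) = h₀(1−φ₀) ⇒ h = h₀·(1−φ₀)/(1−φ)
h = 0.047 × (1 − 0.69)/(1 − 0.2897) = 0.047 × 0.4364 = 0.0205 km

21 m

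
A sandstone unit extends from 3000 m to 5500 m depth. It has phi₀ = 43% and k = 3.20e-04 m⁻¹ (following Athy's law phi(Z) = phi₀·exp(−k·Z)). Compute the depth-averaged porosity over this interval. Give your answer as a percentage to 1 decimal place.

11.3%

Working in km (1 km = 1000 m; k in km⁻¹ = k in m⁻¹ × 1000):
⟨phi⟩ = (1/(Z₂−Z₁)) ∫ phi₀ e^(−kZ) dZ = phi₀·(e^(−k·Z₁) − e^(−k·Z₂)) / (k·(Z₂−Z₁))
e^(−0.32×3) = 0.3829; e^(−0.32×5.5) = 0.1720
⟨phi⟩ = 0.43 × (0.3829 − 0.1720) / (0.32 × 2.5) = 0.43 × 0.2636 = 0.1133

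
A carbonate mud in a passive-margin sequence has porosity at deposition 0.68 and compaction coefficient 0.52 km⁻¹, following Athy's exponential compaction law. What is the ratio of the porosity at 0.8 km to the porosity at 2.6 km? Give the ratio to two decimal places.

n(z₁)/n(z₂) = e^(−β·z₁)/e^(−β·z₂) = e^{β(z₂−z₁)}
= exp(0.52 × 1.8) = exp(0.936) = 2.5498

2.55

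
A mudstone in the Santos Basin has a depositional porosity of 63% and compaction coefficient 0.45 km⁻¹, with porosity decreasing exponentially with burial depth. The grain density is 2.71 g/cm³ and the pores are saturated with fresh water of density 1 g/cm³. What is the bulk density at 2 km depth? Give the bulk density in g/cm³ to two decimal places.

Porosity at depth: n = 0.63·exp(−0.45×2) = 0.63×0.4066 = 0.2561
Bulk density: ρ_b = (1−n)ρ_g + n·ρ_f = 0.7439×2.71 + 0.2561×1
       = 2.016 + 0.256 = 2.272 g/cm³

2.27 g/cm³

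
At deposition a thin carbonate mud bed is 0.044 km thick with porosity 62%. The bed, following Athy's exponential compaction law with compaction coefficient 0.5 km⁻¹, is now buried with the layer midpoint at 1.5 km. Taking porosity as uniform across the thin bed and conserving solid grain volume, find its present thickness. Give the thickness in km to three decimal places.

Porosity at 1.5 km: phi = 0.62·exp(−0.5×1.5) = 0.2929
Solid-volume conservation: h(1−phi) = h₀(1−phi₀) ⇒ h = h₀·(1−phi₀)/(1−phi)
h = 0.044 × (1 − 0.62)/(1 − 0.2929) = 0.044 × 0.5374 = 0.0236 km

0.024 km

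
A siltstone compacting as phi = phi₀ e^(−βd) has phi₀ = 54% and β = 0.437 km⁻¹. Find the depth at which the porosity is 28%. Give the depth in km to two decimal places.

1.50 km

Invert Athy's law: d = ln(phi₀/phi) / β
d = ln(0.54/0.28) / 0.437 = ln(1.929) / 0.437 = 0.6568 / 0.437 = 1.503 km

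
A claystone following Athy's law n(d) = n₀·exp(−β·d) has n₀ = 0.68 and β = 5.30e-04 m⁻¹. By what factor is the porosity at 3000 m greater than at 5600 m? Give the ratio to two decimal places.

Working in km (1 km = 1000 m; β in km⁻¹ = β in m⁻¹ × 1000):
n(d₁)/n(d₂) = e^(−β·d₁)/e^(−β·d₂) = e^{β(d₂−d₁)}
= exp(0.53 × 2.6) = exp(1.378) = 3.9670

3.97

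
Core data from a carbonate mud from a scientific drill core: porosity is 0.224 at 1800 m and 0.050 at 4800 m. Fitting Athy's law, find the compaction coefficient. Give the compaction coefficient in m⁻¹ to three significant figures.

Working in km (1 km = 1000 m; β in km⁻¹ = β in m⁻¹ × 1000):
Athy: φ(d) = φ₀ e^(−βd) ⇒ φ₁/φ₂ = e^{β(d₂−d₁)} ⇒ β = ln(φ₁/φ₂)/(d₂−d₁)
β = ln(0.224/0.05) / (4.8 − 1.8) = ln(4.48) / 3 = 1.4996 / 3 = 0.4999 km⁻¹

0.000500 m⁻¹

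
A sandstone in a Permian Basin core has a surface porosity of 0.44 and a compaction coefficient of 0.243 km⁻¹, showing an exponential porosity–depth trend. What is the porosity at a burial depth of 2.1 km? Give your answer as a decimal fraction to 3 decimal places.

0.264

n = n₀·exp(−k·d) = 0.44 × exp(−0.243 × 2.1) = 0.44 × exp(−0.5103)
  = 0.44 × 0.6003 = 0.2641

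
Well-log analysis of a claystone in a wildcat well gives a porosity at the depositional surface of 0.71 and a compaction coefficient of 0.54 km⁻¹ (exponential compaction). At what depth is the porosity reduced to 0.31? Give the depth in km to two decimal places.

Invert Athy's law: z = ln(n₀/n) / β
z = ln(0.71/0.31) / 0.54 = ln(2.29) / 0.54 = 0.8287 / 0.54 = 1.535 km

1.53 km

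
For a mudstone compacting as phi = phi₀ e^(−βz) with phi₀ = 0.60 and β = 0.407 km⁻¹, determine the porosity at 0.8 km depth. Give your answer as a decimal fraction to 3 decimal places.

phi = phi₀·exp(−β·z) = 0.6 × exp(−0.407 × 0.8) = 0.6 × exp(−0.3256)
  = 0.6 × 0.7221 = 0.4333

0.433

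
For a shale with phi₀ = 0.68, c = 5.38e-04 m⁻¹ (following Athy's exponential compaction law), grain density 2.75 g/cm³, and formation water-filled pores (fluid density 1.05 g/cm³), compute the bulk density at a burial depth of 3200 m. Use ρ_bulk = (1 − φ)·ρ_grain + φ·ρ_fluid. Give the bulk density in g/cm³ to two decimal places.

Working in km (1 km = 1000 m; c in km⁻¹ = c in m⁻¹ × 1000):
Porosity at depth: phi = 0.68·exp(−0.538×3.2) = 0.68×0.1788 = 0.1216
Bulk density: ρ_b = (1−phi)ρ_g + phi·ρ_f = 0.8784×2.75 + 0.1216×1.05
       = 2.416 + 0.128 = 2.543 g/cm³

2.54 g/cm³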